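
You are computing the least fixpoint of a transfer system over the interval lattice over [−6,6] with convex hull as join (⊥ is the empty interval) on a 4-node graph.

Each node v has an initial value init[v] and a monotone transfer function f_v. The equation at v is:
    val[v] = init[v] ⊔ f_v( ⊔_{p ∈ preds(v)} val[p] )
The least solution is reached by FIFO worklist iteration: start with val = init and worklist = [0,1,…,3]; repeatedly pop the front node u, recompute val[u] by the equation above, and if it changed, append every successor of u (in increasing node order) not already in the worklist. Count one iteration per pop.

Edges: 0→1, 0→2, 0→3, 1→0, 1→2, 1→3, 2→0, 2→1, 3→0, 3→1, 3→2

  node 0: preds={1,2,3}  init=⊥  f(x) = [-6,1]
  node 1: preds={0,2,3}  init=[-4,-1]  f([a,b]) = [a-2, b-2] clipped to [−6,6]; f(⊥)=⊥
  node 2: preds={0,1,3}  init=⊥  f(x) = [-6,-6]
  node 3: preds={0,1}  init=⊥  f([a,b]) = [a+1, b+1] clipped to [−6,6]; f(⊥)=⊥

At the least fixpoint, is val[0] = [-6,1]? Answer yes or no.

Trace (9 dequeues):
  [1] u=0 | in [-4,-1] | out [-6,1] | prev ⊥ | push {}
  [2] u=1 | in [-6,1] | out [-6,-1] | prev [-4,-1] | push {0}
  [3] u=2 | in [-6,1] | out [-6,-6] | prev ⊥ | push {1}
  [4] u=3 | in [-6,1] | out [-5,2] | prev ⊥ | push {2}
  [5] u=0 | in [-6,2] | out [-6,1] | ==
  [6] u=1 | in [-6,2] | out [-6,0] | prev [-6,-1] | push {0,3}
  [7] u=2 | in [-6,2] | out [-6,-6] | ==
  [8] u=0 | in [-6,2] | out [-6,1] | ==
  [9] u=3 | in [-6,1] | out [-5,2] | ==

Converged values:
  [0] [-6,1]
  [1] [-6,0]
  [2] [-6,-6]
  [3] [-5,2]

yes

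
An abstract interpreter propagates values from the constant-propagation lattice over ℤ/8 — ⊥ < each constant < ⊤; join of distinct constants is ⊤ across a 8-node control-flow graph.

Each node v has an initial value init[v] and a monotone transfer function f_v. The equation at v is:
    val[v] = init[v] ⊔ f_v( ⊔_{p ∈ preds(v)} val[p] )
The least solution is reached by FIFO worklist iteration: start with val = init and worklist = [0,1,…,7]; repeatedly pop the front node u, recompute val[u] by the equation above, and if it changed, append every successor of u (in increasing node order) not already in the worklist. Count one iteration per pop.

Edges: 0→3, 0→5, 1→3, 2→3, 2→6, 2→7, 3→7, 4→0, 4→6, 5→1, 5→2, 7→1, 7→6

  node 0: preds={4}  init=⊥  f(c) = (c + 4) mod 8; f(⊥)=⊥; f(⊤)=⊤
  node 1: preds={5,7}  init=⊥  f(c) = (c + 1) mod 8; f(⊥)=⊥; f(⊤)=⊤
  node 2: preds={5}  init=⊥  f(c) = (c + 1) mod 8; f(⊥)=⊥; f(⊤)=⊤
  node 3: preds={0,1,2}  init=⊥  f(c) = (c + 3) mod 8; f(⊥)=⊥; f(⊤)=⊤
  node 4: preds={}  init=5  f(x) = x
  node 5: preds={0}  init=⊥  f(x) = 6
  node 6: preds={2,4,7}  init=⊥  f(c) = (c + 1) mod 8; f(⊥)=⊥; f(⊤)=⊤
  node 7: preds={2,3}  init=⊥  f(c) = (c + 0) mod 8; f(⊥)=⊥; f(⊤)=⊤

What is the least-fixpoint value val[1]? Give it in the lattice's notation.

Worklist (15 pops):
  #1 pop 0: in=5 → 1 (was ⊥); enqueue []
  #2 pop 1: in=⊥ → ⊥ (no change)
  #3 pop 2: in=⊥ → ⊥ (no change)
  #4 pop 3: in=1 → 4 (was ⊥); enqueue []
  #5 pop 4: in=⊥ → 5 (no change)
  #6 pop 5: in=1 → 6 (was ⊥); enqueue [1,2]
  #7 pop 6: in=5 → 6 (was ⊥); enqueue []
  #8 pop 7: in=4 → 4 (was ⊥); enqueue [6]
  #9 pop 1: in=⊤ → ⊤ (was ⊥); enqueue [3]
  #10 pop 2: in=6 → 7 (was ⊥); enqueue [7]
  #11 pop 6: in=⊤ → ⊤ (was 6); enqueue []
  #12 pop 3: in=⊤ → ⊤ (was 4); enqueue []
  #13 pop 7: in=⊤ → ⊤ (was 4); enqueue [1,6]
  #14 pop 1: in=⊤ → ⊤ (no change)
  #15 pop 6: in=⊤ → ⊤ (no change)

Fixpoint:
  val[0] = 1
  val[1] = ⊤
  val[2] = 7
  val[3] = ⊤
  val[4] = 5
  val[5] = 6
  val[6] = ⊤
  val[7] = ⊤

⊤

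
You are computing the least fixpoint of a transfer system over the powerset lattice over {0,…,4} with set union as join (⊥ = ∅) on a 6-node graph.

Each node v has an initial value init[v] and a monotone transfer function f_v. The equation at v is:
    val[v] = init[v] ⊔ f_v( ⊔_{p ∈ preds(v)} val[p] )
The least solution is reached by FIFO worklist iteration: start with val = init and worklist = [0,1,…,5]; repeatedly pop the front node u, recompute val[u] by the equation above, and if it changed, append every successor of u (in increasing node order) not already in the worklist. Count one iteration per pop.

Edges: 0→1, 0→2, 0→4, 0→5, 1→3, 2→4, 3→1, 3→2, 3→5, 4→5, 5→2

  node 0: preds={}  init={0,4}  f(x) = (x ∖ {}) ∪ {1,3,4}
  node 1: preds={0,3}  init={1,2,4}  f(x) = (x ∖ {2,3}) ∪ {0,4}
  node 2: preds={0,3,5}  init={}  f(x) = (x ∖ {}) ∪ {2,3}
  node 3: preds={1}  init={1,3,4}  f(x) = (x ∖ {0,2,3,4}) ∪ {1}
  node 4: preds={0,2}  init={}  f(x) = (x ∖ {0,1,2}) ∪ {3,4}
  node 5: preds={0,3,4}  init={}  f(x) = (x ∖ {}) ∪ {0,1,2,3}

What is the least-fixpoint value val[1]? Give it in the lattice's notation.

Iteration log — 7 steps:
  step 1. node 0  ⊔preds={}  new={0,1,3,4}  old={0,4}  +wl: 
  step 2. node 1  ⊔preds={0,1,3,4}  new={0,1,2,4}  old={1,2,4}  +wl: 
  step 3. node 2  ⊔preds={0,1,3,4}  new={0,1,2,3,4}  old={}  +wl: 
  step 4. node 3  ⊔preds={0,1,2,4}  new={1,3,4}  stable
  step 5. node 4  ⊔preds={0,1,2,3,4}  new={3,4}  old={}  +wl: 
  step 6. node 5  ⊔preds={0,1,3,4}  new={0,1,2,3,4}  old={}  +wl: 2
  step 7. node 2  ⊔preds={0,1,2,3,4}  new={0,1,2,3,4}  stable

Least fixpoint reached:
  node 0: {0,1,3,4}
  node 1: {0,1,2,4}
  node 2: {0,1,2,3,4}
  node 3: {1,3,4}
  node 4: {3,4}
  node 5: {0,1,2,3,4}

{0,1,2,4}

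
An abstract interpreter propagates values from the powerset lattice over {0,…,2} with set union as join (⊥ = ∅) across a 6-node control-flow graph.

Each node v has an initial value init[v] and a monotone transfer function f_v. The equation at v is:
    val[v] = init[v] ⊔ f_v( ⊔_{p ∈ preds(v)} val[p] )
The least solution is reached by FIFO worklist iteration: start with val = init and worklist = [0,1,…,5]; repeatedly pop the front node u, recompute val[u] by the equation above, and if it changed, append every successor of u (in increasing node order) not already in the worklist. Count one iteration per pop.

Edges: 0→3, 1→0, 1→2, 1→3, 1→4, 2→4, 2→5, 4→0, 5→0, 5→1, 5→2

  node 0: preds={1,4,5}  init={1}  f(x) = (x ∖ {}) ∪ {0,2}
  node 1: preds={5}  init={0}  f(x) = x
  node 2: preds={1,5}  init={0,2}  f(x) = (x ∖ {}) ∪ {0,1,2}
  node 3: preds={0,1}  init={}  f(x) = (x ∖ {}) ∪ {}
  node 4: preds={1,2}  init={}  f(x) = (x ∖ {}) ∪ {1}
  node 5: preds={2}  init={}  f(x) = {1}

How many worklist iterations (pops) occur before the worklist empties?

Worklist (12 pops):
  #1 pop 0: in={0} → {0,1,2} (was {1}); enqueue []
  #2 pop 1: in={} → {0} (no change)
  #3 pop 2: in={0} → {0,1,2} (was {0,2}); enqueue []
  #4 pop 3: in={0,1,2} → {0,1,2} (was {}); enqueue []
  #5 pop 4: in={0,1,2} → {0,1,2} (was {}); enqueue [0]
  #6 pop 5: in={0,1,2} → {1} (was {}); enqueue [1,2]
  #7 pop 0: in={0,1,2} → {0,1,2} (no change)
  #8 pop 1: in={1} → {0,1} (was {0}); enqueue [0,3,4]
  #9 pop 2: in={0,1} → {0,1,2} (no change)
  #10 pop 0: in={0,1,2} → {0,1,2} (no change)
  #11 pop 3: in={0,1,2} → {0,1,2} (no change)
  #12 pop 4: in={0,1,2} → {0,1,2} (no change)

Fixpoint:
  val[0] = {0,1,2}
  val[1] = {0,1}
  val[2] = {0,1,2}
  val[3] = {0,1,2}
  val[4] = {0,1,2}
  val[5] = {1}

12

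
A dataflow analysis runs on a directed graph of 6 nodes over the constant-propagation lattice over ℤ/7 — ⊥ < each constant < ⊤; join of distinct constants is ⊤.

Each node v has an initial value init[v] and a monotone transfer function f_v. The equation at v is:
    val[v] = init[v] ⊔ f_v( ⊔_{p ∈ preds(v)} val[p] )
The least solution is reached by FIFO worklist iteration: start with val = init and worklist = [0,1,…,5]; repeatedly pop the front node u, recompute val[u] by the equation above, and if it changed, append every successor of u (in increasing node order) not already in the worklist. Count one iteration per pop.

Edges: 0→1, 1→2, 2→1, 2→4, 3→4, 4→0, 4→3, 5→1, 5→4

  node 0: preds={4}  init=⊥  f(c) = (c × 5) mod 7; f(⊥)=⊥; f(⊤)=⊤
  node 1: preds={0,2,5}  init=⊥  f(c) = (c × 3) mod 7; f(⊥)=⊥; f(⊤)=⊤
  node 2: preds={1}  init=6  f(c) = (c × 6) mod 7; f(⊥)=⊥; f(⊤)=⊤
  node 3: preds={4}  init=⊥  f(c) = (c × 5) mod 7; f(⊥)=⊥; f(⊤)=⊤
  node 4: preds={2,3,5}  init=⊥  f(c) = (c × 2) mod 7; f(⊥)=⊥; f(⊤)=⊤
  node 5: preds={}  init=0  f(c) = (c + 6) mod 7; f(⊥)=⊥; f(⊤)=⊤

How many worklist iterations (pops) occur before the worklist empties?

11

Iteration log — 11 steps:
  step 1. node 0  ⊔preds=⊥  new=⊥  stable
  step 2. node 1  ⊔preds=⊤  new=⊤  old=⊥  +wl: 
  step 3. node 2  ⊔preds=⊤  new=⊤  old=6  +wl: 1
  step 4. node 3  ⊔preds=⊥  new=⊥  stable
  step 5. node 4  ⊔preds=⊤  new=⊤  old=⊥  +wl: 0,3
  step 6. node 5  ⊔preds=⊥  new=0  stable
  step 7. node 1  ⊔preds=⊤  new=⊤  stable
  step 8. node 0  ⊔preds=⊤  new=⊤  old=⊥  +wl: 1
  step 9. node 3  ⊔preds=⊤  new=⊤  old=⊥  +wl: 4
  step 10. node 1  ⊔preds=⊤  new=⊤  stable
  step 11. node 4  ⊔preds=⊤  new=⊤  stable

Least fixpoint reached:
  node 0: ⊤
  node 1: ⊤
  node 2: ⊤
  node 3: ⊤
  node 4: ⊤
  node 5: 0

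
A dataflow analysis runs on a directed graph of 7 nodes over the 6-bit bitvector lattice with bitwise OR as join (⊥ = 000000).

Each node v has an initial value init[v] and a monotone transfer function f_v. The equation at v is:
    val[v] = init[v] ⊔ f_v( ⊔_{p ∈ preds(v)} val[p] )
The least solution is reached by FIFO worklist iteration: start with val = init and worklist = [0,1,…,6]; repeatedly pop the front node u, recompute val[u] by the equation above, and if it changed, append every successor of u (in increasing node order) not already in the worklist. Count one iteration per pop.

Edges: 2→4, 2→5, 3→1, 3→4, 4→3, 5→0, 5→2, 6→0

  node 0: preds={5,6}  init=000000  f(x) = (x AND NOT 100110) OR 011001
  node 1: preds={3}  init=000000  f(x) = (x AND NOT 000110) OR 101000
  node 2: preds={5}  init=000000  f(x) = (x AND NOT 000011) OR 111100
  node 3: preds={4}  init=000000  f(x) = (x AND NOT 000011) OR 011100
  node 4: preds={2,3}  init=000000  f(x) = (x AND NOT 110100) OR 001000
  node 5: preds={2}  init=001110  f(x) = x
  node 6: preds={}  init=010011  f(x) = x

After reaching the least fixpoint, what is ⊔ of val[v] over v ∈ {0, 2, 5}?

111111

Worklist (11 pops):
  #1 pop 0: in=011111 → 011001 (was 000000); enqueue []
  #2 pop 1: in=000000 → 101000 (was 000000); enqueue []
  #3 pop 2: in=001110 → 111100 (was 000000); enqueue []
  #4 pop 3: in=000000 → 011100 (was 000000); enqueue [1]
  #5 pop 4: in=111100 → 001000 (was 000000); enqueue [3]
  #6 pop 5: in=111100 → 111110 (was 001110); enqueue [0,2]
  #7 pop 6: in=000000 → 010011 (no change)
  #8 pop 1: in=011100 → 111000 (was 101000); enqueue []
  #9 pop 3: in=001000 → 011100 (no change)
  #10 pop 0: in=111111 → 011001 (no change)
  #11 pop 2: in=111110 → 111100 (no change)

Fixpoint:
  val[0] = 011001
  val[1] = 111000
  val[2] = 111100
  val[3] = 011100
  val[4] = 001000
  val[5] = 111110
  val[6] = 010011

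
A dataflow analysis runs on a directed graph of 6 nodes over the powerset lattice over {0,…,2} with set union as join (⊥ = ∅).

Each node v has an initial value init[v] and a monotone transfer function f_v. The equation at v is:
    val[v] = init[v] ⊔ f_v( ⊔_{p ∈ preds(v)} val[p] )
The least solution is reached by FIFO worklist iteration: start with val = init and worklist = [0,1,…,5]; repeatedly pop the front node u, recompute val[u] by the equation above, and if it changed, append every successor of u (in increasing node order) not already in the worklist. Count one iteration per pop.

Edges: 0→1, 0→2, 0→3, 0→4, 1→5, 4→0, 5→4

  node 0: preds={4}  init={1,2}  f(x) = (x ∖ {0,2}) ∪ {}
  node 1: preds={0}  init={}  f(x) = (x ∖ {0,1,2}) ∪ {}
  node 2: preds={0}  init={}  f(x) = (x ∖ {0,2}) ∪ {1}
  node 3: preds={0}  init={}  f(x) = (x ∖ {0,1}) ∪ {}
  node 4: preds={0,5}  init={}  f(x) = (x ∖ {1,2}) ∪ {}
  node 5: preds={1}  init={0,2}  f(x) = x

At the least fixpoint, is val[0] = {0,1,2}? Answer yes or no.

no

Worklist (7 pops):
  #1 pop 0: in={} → {1,2} (no change)
  #2 pop 1: in={1,2} → {} (no change)
  #3 pop 2: in={1,2} → {1} (was {}); enqueue []
  #4 pop 3: in={1,2} → {2} (was {}); enqueue []
  #5 pop 4: in={0,1,2} → {0} (was {}); enqueue [0]
  #6 pop 5: in={} → {0,2} (no change)
  #7 pop 0: in={0} → {1,2} (no change)

Fixpoint:
  val[0] = {1,2}
  val[1] = {}
  val[2] = {1}
  val[3] = {2}
  val[4] = {0}
  val[5] = {0,2}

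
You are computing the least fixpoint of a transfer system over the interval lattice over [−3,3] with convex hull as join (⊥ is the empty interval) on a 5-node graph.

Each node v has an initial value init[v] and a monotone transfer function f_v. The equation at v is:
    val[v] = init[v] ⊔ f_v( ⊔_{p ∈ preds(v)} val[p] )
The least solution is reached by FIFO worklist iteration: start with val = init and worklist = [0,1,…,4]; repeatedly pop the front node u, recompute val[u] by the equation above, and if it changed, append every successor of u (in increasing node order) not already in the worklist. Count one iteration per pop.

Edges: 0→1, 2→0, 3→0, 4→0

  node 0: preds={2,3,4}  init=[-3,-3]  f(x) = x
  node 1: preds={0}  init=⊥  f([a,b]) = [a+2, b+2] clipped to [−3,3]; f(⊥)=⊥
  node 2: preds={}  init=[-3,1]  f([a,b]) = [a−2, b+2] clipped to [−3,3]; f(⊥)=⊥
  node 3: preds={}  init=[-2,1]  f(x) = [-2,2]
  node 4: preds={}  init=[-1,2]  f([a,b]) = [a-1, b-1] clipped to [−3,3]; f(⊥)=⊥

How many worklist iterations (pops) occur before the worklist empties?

Iteration log — 6 steps:
  step 1. node 0  ⊔preds=[-3,2]  new=[-3,2]  old=[-3,-3]  +wl: 
  step 2. node 1  ⊔preds=[-3,2]  new=[-1,3]  old=⊥  +wl: 
  step 3. node 2  ⊔preds=⊥  new=[-3,1]  stable
  step 4. node 3  ⊔preds=⊥  new=[-2,2]  old=[-2,1]  +wl: 0
  step 5. node 4  ⊔preds=⊥  new=[-1,2]  stable
  step 6. node 0  ⊔preds=[-3,2]  new=[-3,2]  stable

Least fixpoint reached:
  node 0: [-3,2]
  node 1: [-1,3]
  node 2: [-3,1]
  node 3: [-2,2]
  node 4: [-1,2]

6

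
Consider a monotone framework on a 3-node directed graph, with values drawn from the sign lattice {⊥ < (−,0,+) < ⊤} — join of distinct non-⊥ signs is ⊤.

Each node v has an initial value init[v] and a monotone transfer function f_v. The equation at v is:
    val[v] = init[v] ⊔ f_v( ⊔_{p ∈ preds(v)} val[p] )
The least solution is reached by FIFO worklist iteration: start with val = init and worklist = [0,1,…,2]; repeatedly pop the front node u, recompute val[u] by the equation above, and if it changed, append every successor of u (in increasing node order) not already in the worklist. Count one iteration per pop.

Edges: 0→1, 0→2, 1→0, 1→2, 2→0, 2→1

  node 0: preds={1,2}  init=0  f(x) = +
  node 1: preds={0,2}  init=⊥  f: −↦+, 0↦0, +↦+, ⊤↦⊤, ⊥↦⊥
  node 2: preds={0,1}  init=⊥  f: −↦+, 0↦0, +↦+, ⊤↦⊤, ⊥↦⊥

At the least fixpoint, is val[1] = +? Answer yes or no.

no

Trace (5 dequeues):
  [1] u=0 | in ⊥ | out ⊤ | prev 0 | push {}
  [2] u=1 | in ⊤ | out ⊤ | prev ⊥ | push {0}
  [3] u=2 | in ⊤ | out ⊤ | prev ⊥ | push {1}
  [4] u=0 | in ⊤ | out ⊤ | ==
  [5] u=1 | in ⊤ | out ⊤ | ==

Converged values:
  [0] ⊤
  [1] ⊤
  [2] ⊤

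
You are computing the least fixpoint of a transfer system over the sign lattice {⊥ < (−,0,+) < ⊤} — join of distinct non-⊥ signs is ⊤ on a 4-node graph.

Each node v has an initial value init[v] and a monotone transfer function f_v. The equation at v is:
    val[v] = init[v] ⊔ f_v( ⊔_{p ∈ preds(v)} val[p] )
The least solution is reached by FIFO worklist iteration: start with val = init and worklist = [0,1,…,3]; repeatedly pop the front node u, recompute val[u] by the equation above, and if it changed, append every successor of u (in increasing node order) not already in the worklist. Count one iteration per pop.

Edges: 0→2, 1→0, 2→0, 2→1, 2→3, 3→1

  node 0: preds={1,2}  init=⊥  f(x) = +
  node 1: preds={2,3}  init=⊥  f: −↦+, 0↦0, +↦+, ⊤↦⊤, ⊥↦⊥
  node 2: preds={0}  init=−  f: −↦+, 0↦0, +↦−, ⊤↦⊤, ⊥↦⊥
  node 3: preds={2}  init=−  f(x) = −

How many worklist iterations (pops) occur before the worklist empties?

5

Trace (5 dequeues):
  [1] u=0 | in − | out + | prev ⊥ | push {}
  [2] u=1 | in − | out + | prev ⊥ | push {0}
  [3] u=2 | in + | out − | ==
  [4] u=3 | in − | out − | ==
  [5] u=0 | in ⊤ | out + | ==

Converged values:
  [0] +
  [1] +
  [2] −
  [3] −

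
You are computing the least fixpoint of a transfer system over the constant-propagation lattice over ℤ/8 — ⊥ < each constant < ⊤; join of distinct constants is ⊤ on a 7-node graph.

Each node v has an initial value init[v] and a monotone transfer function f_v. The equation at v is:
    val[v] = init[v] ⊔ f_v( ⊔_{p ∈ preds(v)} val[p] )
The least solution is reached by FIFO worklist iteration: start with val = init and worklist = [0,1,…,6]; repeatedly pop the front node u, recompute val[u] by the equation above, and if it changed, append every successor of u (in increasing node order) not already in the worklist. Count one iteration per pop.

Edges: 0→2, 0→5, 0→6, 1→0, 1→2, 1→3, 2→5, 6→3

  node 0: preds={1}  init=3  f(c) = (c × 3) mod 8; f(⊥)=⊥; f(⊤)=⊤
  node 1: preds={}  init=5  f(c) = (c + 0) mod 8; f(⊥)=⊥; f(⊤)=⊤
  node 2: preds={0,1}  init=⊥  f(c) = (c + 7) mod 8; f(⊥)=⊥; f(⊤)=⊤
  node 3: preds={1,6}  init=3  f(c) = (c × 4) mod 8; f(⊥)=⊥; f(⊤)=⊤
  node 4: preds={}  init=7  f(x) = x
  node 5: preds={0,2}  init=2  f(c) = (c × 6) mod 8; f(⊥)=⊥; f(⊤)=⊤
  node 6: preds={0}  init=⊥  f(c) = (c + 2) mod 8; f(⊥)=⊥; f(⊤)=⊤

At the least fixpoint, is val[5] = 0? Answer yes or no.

no

Worklist (8 pops):
  #1 pop 0: in=5 → ⊤ (was 3); enqueue []
  #2 pop 1: in=⊥ → 5 (no change)
  #3 pop 2: in=⊤ → ⊤ (was ⊥); enqueue []
  #4 pop 3: in=5 → ⊤ (was 3); enqueue []
  #5 pop 4: in=⊥ → 7 (no change)
  #6 pop 5: in=⊤ → ⊤ (was 2); enqueue []
  #7 pop 6: in=⊤ → ⊤ (was ⊥); enqueue [3]
  #8 pop 3: in=⊤ → ⊤ (no change)

Fixpoint:
  val[0] = ⊤
  val[1] = 5
  val[2] = ⊤
  val[3] = ⊤
  val[4] = 7
  val[5] = ⊤
  val[6] = ⊤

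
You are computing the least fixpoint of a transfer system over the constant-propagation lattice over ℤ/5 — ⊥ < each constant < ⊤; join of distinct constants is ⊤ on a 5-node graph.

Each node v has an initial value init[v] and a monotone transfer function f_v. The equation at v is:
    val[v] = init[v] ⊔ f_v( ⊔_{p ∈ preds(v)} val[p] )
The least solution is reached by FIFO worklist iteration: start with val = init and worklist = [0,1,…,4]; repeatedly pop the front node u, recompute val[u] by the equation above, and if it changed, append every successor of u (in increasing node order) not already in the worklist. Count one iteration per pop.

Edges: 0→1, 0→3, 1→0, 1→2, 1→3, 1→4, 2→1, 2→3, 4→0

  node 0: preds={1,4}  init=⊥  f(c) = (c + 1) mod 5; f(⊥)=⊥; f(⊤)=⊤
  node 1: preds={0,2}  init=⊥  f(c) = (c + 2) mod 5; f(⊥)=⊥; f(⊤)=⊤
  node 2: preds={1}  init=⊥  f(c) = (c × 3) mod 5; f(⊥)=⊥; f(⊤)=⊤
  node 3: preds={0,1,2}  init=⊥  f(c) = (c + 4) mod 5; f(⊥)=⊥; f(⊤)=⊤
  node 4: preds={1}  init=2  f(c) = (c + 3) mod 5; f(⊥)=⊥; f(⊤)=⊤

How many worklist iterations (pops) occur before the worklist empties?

Worklist (13 pops):
  #1 pop 0: in=2 → 3 (was ⊥); enqueue []
  #2 pop 1: in=3 → 0 (was ⊥); enqueue [0]
  #3 pop 2: in=0 → 0 (was ⊥); enqueue [1]
  #4 pop 3: in=⊤ → ⊤ (was ⊥); enqueue []
  #5 pop 4: in=0 → ⊤ (was 2); enqueue []
  #6 pop 0: in=⊤ → ⊤ (was 3); enqueue [3]
  #7 pop 1: in=⊤ → ⊤ (was 0); enqueue [0,2,4]
  #8 pop 3: in=⊤ → ⊤ (no change)
  #9 pop 0: in=⊤ → ⊤ (no change)
  #10 pop 2: in=⊤ → ⊤ (was 0); enqueue [1,3]
  #11 pop 4: in=⊤ → ⊤ (no change)
  #12 pop 1: in=⊤ → ⊤ (no change)
  #13 pop 3: in=⊤ → ⊤ (no change)

Fixpoint:
  val[0] = ⊤
  val[1] = ⊤
  val[2] = ⊤
  val[3] = ⊤
  val[4] = ⊤

13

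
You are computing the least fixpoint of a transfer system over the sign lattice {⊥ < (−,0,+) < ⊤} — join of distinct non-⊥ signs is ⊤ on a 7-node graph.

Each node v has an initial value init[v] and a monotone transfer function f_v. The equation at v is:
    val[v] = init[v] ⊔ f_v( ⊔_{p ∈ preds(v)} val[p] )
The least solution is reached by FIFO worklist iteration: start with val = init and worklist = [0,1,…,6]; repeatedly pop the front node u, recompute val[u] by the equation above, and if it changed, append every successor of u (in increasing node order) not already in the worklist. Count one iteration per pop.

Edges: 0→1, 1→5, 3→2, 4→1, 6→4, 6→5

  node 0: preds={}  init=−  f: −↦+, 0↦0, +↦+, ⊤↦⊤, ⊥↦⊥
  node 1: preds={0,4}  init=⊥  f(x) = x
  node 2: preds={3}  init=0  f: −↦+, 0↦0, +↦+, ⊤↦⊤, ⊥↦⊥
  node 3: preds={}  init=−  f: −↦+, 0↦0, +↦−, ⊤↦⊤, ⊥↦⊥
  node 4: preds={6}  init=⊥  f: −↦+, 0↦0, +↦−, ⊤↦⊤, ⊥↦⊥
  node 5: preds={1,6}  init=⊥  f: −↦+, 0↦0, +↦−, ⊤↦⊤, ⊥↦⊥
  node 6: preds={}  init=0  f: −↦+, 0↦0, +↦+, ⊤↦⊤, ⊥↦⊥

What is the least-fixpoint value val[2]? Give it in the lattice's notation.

Worklist (9 pops):
  #1 pop 0: in=⊥ → − (no change)
  #2 pop 1: in=− → − (was ⊥); enqueue []
  #3 pop 2: in=− → ⊤ (was 0); enqueue []
  #4 pop 3: in=⊥ → − (no change)
  #5 pop 4: in=0 → 0 (was ⊥); enqueue [1]
  #6 pop 5: in=⊤ → ⊤ (was ⊥); enqueue []
  #7 pop 6: in=⊥ → 0 (no change)
  #8 pop 1: in=⊤ → ⊤ (was −); enqueue [5]
  #9 pop 5: in=⊤ → ⊤ (no change)

Fixpoint:
  val[0] = −
  val[1] = ⊤
  val[2] = ⊤
  val[3] = −
  val[4] = 0
  val[5] = ⊤
  val[6] = 0

⊤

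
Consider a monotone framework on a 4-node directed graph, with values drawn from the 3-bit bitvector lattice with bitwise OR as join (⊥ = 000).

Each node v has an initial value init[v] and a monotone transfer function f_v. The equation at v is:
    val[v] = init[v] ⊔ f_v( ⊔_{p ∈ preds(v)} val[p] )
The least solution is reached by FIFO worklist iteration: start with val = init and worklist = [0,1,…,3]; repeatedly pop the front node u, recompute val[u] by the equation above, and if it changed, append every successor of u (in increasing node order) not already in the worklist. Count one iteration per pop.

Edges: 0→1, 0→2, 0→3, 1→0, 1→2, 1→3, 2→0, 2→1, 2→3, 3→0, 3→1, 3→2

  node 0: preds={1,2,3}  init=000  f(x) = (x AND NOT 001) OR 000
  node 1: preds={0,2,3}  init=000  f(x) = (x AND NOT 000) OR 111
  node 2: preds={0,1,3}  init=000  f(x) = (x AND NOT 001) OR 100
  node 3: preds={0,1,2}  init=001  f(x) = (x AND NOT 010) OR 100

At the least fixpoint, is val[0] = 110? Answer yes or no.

yes

Worklist (8 pops):
  #1 pop 0: in=001 → 000 (no change)
  #2 pop 1: in=001 → 111 (was 000); enqueue [0]
  #3 pop 2: in=111 → 110 (was 000); enqueue [1]
  #4 pop 3: in=111 → 101 (was 001); enqueue [2]
  #5 pop 0: in=111 → 110 (was 000); enqueue [3]
  #6 pop 1: in=111 → 111 (no change)
  #7 pop 2: in=111 → 110 (no change)
  #8 pop 3: in=111 → 101 (no change)

Fixpoint:
  val[0] = 110
  val[1] = 111
  val[2] = 110
  val[3] = 101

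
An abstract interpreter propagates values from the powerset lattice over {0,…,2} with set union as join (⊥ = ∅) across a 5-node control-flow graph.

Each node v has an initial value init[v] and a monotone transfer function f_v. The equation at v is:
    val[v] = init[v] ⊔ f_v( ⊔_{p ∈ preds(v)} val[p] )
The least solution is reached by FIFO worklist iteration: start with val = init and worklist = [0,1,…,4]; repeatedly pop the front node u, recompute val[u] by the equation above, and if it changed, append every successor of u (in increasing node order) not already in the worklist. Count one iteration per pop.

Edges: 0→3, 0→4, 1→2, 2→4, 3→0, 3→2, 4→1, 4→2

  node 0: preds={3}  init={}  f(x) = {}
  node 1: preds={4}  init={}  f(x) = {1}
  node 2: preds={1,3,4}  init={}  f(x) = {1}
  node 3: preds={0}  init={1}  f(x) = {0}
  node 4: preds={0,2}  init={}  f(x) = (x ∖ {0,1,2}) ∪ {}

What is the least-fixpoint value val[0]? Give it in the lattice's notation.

{}

Worklist (7 pops):
  #1 pop 0: in={1} → {} (no change)
  #2 pop 1: in={} → {1} (was {}); enqueue []
  #3 pop 2: in={1} → {1} (was {}); enqueue []
  #4 pop 3: in={} → {0,1} (was {1}); enqueue [0,2]
  #5 pop 4: in={1} → {} (no change)
  #6 pop 0: in={0,1} → {} (no change)
  #7 pop 2: in={0,1} → {1} (no change)

Fixpoint:
  val[0] = {}
  val[1] = {1}
  val[2] = {1}
  val[3] = {0,1}
  val[4] = {}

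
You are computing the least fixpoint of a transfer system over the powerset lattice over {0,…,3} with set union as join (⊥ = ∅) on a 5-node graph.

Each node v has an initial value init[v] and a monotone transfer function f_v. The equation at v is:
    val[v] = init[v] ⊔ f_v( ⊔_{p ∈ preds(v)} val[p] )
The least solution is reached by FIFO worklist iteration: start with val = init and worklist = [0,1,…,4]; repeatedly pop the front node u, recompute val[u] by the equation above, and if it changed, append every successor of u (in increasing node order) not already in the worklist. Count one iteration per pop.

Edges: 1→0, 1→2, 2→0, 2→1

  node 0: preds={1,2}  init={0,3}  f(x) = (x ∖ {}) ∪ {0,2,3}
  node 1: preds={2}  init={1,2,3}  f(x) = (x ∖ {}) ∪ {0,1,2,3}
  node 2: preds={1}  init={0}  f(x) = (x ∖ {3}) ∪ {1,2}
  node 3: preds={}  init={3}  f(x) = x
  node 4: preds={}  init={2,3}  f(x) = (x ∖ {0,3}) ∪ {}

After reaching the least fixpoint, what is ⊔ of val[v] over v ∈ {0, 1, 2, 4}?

Worklist (7 pops):
  #1 pop 0: in={0,1,2,3} → {0,1,2,3} (was {0,3}); enqueue []
  #2 pop 1: in={0} → {0,1,2,3} (was {1,2,3}); enqueue [0]
  #3 pop 2: in={0,1,2,3} → {0,1,2} (was {0}); enqueue [1]
  #4 pop 3: in={} → {3} (no change)
  #5 pop 4: in={} → {2,3} (no change)
  #6 pop 0: in={0,1,2,3} → {0,1,2,3} (no change)
  #7 pop 1: in={0,1,2} → {0,1,2,3} (no change)

Fixpoint:
  val[0] = {0,1,2,3}
  val[1] = {0,1,2,3}
  val[2] = {0,1,2}
  val[3] = {3}
  val[4] = {2,3}

{0,1,2,3}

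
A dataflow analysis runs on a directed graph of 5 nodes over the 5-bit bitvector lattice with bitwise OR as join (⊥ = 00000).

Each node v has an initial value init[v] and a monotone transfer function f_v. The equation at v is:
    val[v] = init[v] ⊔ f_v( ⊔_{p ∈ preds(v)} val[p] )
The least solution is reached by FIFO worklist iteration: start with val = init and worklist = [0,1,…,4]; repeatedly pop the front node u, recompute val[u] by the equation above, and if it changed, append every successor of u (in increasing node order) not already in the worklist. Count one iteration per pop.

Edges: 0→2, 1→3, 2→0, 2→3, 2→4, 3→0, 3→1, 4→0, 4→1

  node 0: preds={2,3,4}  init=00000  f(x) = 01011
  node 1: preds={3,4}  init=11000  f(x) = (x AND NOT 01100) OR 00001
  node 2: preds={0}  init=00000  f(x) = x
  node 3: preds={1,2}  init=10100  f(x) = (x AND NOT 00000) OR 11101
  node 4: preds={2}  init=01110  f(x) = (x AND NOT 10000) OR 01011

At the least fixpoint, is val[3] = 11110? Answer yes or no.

no

Worklist (7 pops):
  #1 pop 0: in=11110 → 01011 (was 00000); enqueue []
  #2 pop 1: in=11110 → 11011 (was 11000); enqueue []
  #3 pop 2: in=01011 → 01011 (was 00000); enqueue [0]
  #4 pop 3: in=11011 → 11111 (was 10100); enqueue [1]
  #5 pop 4: in=01011 → 01111 (was 01110); enqueue []
  #6 pop 0: in=11111 → 01011 (no change)
  #7 pop 1: in=11111 → 11011 (no change)

Fixpoint:
  val[0] = 01011
  val[1] = 11011
  val[2] = 01011
  val[3] = 11111
  val[4] = 01111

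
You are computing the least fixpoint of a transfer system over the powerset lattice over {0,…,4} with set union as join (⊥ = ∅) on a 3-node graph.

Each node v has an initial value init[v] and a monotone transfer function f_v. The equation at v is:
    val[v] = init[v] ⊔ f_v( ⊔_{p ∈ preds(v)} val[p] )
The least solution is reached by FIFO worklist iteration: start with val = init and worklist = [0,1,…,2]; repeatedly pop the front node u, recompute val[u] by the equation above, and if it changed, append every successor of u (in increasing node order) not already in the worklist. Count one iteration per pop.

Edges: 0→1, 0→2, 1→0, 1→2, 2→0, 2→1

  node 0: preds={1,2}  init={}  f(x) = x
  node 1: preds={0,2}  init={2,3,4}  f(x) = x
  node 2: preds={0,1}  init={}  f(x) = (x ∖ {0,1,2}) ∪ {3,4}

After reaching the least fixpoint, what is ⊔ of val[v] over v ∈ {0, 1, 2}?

{2,3,4}

Worklist (5 pops):
  #1 pop 0: in={2,3,4} → {2,3,4} (was {}); enqueue []
  #2 pop 1: in={2,3,4} → {2,3,4} (no change)
  #3 pop 2: in={2,3,4} → {3,4} (was {}); enqueue [0,1]
  #4 pop 0: in={2,3,4} → {2,3,4} (no change)
  #5 pop 1: in={2,3,4} → {2,3,4} (no change)

Fixpoint:
  val[0] = {2,3,4}
  val[1] = {2,3,4}
  val[2] = {3,4}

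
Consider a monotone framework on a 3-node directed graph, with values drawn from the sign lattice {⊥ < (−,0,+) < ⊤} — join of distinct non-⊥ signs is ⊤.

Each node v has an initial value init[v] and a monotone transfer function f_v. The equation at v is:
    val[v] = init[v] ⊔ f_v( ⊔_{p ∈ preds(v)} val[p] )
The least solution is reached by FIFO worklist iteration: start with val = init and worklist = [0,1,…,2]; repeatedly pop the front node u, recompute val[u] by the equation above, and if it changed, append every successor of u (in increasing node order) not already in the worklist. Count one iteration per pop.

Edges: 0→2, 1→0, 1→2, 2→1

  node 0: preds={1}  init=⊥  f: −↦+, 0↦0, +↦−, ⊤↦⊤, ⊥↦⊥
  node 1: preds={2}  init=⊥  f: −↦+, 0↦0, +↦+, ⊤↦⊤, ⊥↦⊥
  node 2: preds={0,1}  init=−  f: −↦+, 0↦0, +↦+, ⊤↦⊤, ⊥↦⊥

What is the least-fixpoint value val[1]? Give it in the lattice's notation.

⊤

Iteration log — 8 steps:
  step 1. node 0  ⊔preds=⊥  new=⊥  stable
  step 2. node 1  ⊔preds=−  new=+  old=⊥  +wl: 0
  step 3. node 2  ⊔preds=+  new=⊤  old=−  +wl: 1
  step 4. node 0  ⊔preds=+  new=−  old=⊥  +wl: 2
  step 5. node 1  ⊔preds=⊤  new=⊤  old=+  +wl: 0
  step 6. node 2  ⊔preds=⊤  new=⊤  stable
  step 7. node 0  ⊔preds=⊤  new=⊤  old=−  +wl: 2
  step 8. node 2  ⊔preds=⊤  new=⊤  stable

Least fixpoint reached:
  node 0: ⊤
  node 1: ⊤
  node 2: ⊤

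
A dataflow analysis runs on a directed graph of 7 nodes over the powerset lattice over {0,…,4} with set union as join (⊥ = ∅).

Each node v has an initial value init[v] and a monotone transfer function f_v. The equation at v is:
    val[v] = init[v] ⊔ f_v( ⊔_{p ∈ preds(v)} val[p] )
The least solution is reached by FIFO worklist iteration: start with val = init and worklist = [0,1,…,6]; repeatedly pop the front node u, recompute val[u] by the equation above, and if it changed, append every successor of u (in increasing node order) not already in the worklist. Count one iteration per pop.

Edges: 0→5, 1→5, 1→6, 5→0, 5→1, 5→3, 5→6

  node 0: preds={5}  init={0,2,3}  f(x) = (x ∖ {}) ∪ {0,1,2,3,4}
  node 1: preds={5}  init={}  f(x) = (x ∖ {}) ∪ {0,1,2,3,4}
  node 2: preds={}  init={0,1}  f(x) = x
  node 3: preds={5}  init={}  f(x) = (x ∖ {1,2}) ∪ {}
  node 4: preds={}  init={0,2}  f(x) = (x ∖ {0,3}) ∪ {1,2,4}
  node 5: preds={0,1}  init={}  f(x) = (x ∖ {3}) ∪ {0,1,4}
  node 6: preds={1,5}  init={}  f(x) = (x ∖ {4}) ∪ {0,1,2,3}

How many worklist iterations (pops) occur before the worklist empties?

10

Trace (10 dequeues):
  [1] u=0 | in {} | out {0,1,2,3,4} | prev {0,2,3} | push {}
  [2] u=1 | in {} | out {0,1,2,3,4} | prev {} | push {}
  [3] u=2 | in {} | out {0,1} | ==
  [4] u=3 | in {} | out {} | ==
  [5] u=4 | in {} | out {0,1,2,4} | prev {0,2} | push {}
  [6] u=5 | in {0,1,2,3,4} | out {0,1,2,4} | prev {} | push {0,1,3}
  [7] u=6 | in {0,1,2,3,4} | out {0,1,2,3} | prev {} | push {}
  [8] u=0 | in {0,1,2,4} | out {0,1,2,3,4} | ==
  [9] u=1 | in {0,1,2,4} | out {0,1,2,3,4} | ==
  [10] u=3 | in {0,1,2,4} | out {0,4} | prev {} | push {}

Converged values:
  [0] {0,1,2,3,4}
  [1] {0,1,2,3,4}
  [2] {0,1}
  [3] {0,4}
  [4] {0,1,2,4}
  [5] {0,1,2,4}
  [6] {0,1,2,3}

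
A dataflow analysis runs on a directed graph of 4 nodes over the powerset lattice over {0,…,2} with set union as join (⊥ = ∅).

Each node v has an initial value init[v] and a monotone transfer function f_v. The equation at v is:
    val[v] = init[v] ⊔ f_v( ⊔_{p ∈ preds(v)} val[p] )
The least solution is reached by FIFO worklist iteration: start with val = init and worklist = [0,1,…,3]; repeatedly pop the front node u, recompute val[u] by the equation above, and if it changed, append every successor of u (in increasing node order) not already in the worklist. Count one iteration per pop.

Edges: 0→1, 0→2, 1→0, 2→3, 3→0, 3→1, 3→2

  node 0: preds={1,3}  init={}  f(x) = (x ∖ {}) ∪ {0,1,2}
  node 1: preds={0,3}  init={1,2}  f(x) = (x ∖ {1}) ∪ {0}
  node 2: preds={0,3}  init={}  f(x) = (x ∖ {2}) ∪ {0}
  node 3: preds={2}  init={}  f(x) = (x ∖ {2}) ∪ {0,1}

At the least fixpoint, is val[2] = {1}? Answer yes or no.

no

Iteration log — 7 steps:
  step 1. node 0  ⊔preds={1,2}  new={0,1,2}  old={}  +wl: 
  step 2. node 1  ⊔preds={0,1,2}  new={0,1,2}  old={1,2}  +wl: 0
  step 3. node 2  ⊔preds={0,1,2}  new={0,1}  old={}  +wl: 
  step 4. node 3  ⊔preds={0,1}  new={0,1}  old={}  +wl: 1,2
  step 5. node 0  ⊔preds={0,1,2}  new={0,1,2}  stable
  step 6. node 1  ⊔preds={0,1,2}  new={0,1,2}  stable
  step 7. node 2  ⊔preds={0,1,2}  new={0,1}  stable

Least fixpoint reached:
  node 0: {0,1,2}
  node 1: {0,1,2}
  node 2: {0,1}
  node 3: {0,1}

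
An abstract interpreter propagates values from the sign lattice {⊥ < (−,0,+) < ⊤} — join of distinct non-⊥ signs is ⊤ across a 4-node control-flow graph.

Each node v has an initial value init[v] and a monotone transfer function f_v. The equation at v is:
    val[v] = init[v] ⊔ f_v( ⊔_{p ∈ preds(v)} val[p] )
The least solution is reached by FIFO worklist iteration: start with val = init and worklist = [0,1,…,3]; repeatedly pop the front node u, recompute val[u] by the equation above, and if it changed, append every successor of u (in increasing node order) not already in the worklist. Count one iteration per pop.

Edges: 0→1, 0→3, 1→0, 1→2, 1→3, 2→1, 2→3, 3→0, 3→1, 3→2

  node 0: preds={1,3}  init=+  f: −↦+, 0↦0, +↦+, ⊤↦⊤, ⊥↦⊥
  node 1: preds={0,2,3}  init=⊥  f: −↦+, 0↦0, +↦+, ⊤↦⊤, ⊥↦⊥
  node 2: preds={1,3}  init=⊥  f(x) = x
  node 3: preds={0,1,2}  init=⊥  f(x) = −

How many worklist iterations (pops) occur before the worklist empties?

Worklist (10 pops):
  #1 pop 0: in=⊥ → + (no change)
  #2 pop 1: in=+ → + (was ⊥); enqueue [0]
  #3 pop 2: in=+ → + (was ⊥); enqueue [1]
  #4 pop 3: in=+ → − (was ⊥); enqueue [2]
  #5 pop 0: in=⊤ → ⊤ (was +); enqueue [3]
  #6 pop 1: in=⊤ → ⊤ (was +); enqueue [0]
  #7 pop 2: in=⊤ → ⊤ (was +); enqueue [1]
  #8 pop 3: in=⊤ → − (no change)
  #9 pop 0: in=⊤ → ⊤ (no change)
  #10 pop 1: in=⊤ → ⊤ (no change)

Fixpoint:
  val[0] = ⊤
  val[1] = ⊤
  val[2] = ⊤
  val[3] = −

10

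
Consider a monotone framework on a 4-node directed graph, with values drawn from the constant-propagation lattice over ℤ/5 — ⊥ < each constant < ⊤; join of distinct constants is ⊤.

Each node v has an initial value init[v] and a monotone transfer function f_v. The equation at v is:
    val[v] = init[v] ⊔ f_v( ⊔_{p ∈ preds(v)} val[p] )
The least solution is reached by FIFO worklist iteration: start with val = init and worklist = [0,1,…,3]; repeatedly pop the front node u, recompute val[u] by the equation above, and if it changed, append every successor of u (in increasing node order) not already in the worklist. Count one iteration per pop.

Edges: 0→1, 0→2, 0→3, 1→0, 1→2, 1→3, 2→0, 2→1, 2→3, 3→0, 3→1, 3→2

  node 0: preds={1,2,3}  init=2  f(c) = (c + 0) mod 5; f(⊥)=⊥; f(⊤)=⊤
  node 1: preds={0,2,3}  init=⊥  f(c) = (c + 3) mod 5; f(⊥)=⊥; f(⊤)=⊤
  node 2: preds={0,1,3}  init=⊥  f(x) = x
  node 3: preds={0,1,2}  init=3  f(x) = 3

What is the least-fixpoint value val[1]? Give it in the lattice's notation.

⊤

Trace (6 dequeues):
  [1] u=0 | in 3 | out ⊤ | prev 2 | push {}
  [2] u=1 | in ⊤ | out ⊤ | prev ⊥ | push {0}
  [3] u=2 | in ⊤ | out ⊤ | prev ⊥ | push {1}
  [4] u=3 | in ⊤ | out 3 | ==
  [5] u=0 | in ⊤ | out ⊤ | ==
  [6] u=1 | in ⊤ | out ⊤ | ==

Converged values:
  [0] ⊤
  [1] ⊤
  [2] ⊤
  [3] 3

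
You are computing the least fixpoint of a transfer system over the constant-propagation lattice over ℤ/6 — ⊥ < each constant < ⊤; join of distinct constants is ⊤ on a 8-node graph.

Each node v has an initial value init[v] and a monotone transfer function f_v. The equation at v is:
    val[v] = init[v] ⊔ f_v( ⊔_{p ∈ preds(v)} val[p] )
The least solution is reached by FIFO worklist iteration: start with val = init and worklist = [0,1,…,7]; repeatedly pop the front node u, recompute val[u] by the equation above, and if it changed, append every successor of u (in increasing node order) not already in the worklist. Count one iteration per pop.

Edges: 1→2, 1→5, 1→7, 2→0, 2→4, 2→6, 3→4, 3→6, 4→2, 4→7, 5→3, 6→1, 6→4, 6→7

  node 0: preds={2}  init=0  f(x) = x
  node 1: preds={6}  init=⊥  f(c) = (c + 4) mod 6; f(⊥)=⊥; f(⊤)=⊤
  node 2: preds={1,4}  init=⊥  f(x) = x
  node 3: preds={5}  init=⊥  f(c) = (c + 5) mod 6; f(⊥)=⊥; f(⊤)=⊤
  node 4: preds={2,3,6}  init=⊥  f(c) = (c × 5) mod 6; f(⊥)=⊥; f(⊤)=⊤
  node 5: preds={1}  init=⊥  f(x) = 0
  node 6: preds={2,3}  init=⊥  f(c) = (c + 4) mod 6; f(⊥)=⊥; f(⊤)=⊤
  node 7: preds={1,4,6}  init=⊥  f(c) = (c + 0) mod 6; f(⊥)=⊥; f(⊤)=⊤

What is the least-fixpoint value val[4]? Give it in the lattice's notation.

⊤

Iteration log — 27 steps:
  step 1. node 0  ⊔preds=⊥  new=0  stable
  step 2. node 1  ⊔preds=⊥  new=⊥  stable
  step 3. node 2  ⊔preds=⊥  new=⊥  stable
  step 4. node 3  ⊔preds=⊥  new=⊥  stable
  step 5. node 4  ⊔preds=⊥  new=⊥  stable
  step 6. node 5  ⊔preds=⊥  new=0  old=⊥  +wl: 3
  step 7. node 6  ⊔preds=⊥  new=⊥  stable
  step 8. node 7  ⊔preds=⊥  new=⊥  stable
  step 9. node 3  ⊔preds=0  new=5  old=⊥  +wl: 4,6
  step 10. node 4  ⊔preds=5  new=1  old=⊥  +wl: 2,7
  step 11. node 6  ⊔preds=5  new=3  old=⊥  +wl: 1,4
  step 12. node 2  ⊔preds=1  new=1  old=⊥  +wl: 0,6
  step 13. node 7  ⊔preds=⊤  new=⊤  old=⊥  +wl: 
  step 14. node 1  ⊔preds=3  new=1  old=⊥  +wl: 2,5,7
  step 15. node 4  ⊔preds=⊤  new=⊤  old=1  +wl: 
  step 16. node 0  ⊔preds=1  new=⊤  old=0  +wl: 
  step 17. node 6  ⊔preds=⊤  new=⊤  old=3  +wl: 1,4
  step 18. node 2  ⊔preds=⊤  new=⊤  old=1  +wl: 0,6
  step 19. node 5  ⊔preds=1  new=0  stable
  step 20. node 7  ⊔preds=⊤  new=⊤  stable
  step 21. node 1  ⊔preds=⊤  new=⊤  old=1  +wl: 2,5,7
  step 22. node 4  ⊔preds=⊤  new=⊤  stable
  step 23. node 0  ⊔preds=⊤  new=⊤  stable
  step 24. node 6  ⊔preds=⊤  new=⊤  stable
  step 25. node 2  ⊔preds=⊤  new=⊤  stable
  step 26. node 5  ⊔preds=⊤  new=0  stable
  step 27. node 7  ⊔preds=⊤  new=⊤  stable

Least fixpoint reached:
  node 0: ⊤
  node 1: ⊤
  node 2: ⊤
  node 3: 5
  node 4: ⊤
  node 5: 0
  node 6: ⊤
  node 7: ⊤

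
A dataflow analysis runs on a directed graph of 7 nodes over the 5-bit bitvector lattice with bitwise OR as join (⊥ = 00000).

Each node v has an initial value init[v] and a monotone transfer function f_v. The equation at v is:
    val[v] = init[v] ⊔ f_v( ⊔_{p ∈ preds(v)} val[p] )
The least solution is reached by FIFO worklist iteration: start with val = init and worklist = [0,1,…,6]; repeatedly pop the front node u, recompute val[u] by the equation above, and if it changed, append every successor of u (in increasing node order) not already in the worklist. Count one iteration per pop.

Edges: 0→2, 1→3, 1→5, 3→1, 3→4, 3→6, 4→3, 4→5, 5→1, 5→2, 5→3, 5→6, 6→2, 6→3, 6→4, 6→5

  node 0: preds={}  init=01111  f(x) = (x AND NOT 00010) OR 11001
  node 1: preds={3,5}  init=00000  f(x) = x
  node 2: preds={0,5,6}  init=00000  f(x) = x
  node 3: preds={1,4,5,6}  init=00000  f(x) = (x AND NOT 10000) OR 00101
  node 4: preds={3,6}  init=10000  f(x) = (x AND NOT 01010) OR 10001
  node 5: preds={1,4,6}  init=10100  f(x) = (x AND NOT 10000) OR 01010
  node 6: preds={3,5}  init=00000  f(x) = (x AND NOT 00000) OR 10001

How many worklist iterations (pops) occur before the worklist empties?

14

Trace (14 dequeues):
  [1] u=0 | in 00000 | out 11111 | prev 01111 | push {}
  [2] u=1 | in 10100 | out 10100 | prev 00000 | push {}
  [3] u=2 | in 11111 | out 11111 | prev 00000 | push {}
  [4] u=3 | in 10100 | out 00101 | prev 00000 | push {1}
  [5] u=4 | in 00101 | out 10101 | prev 10000 | push {3}
  [6] u=5 | in 10101 | out 11111 | prev 10100 | push {2}
  [7] u=6 | in 11111 | out 11111 | prev 00000 | push {4,5}
  [8] u=1 | in 11111 | out 11111 | prev 10100 | push {}
  [9] u=3 | in 11111 | out 01111 | prev 00101 | push {1,6}
  [10] u=2 | in 11111 | out 11111 | ==
  [11] u=4 | in 11111 | out 10101 | ==
  [12] u=5 | in 11111 | out 11111 | ==
  [13] u=1 | in 11111 | out 11111 | ==
  [14] u=6 | in 11111 | out 11111 | ==

Converged values:
  [0] 11111
  [1] 11111
  [2] 11111
  [3] 01111
  [4] 10101
  [5] 11111
  [6] 11111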